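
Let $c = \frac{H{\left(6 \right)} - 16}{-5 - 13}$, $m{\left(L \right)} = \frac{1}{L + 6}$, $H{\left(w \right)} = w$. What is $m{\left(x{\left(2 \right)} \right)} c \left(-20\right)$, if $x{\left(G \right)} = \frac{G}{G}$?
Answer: $- \frac{100}{63} \approx -1.5873$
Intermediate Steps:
$x{\left(G \right)} = 1$
$m{\left(L \right)} = \frac{1}{6 + L}$
$c = \frac{5}{9}$ ($c = \frac{6 - 16}{-5 - 13} = - \frac{10}{-5 - 13} = - \frac{10}{-18} = \left(-10\right) \left(- \frac{1}{18}\right) = \frac{5}{9} \approx 0.55556$)
$m{\left(x{\left(2 \right)} \right)} c \left(-20\right) = \frac{1}{6 + 1} \cdot \frac{5}{9} \left(-20\right) = \frac{1}{7} \cdot \frac{5}{9} \left(-20\right) = \frac{5}{63} \left(-20\right) = - \frac{100}{63}$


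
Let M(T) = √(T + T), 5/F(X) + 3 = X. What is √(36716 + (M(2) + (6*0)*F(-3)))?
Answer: √36718 ≈ 191.62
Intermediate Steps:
F(X) = 5/(-3 + X)
M(T) = √2*√T (M(T) = √(2*T) = √2*√T)
√(36716 + (M(2) + (6*0)*F(-3))) = √(36716 + (√2*√2 + (6*0)*(5/(-3 - 3)))) = √(36716 + (2 + 0*(5/(-6)))) = √(36716 + (2 + 0*(5*(-⅙)))) = √(36716 + (2 + 0*(-⅚))) = √(36716 + (2 + 0)) = √(36716 + 2) = √36718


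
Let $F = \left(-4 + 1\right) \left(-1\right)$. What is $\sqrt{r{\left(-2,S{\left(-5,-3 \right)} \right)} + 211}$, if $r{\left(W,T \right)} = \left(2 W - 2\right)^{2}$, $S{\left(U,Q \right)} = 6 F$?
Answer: $\sqrt{247} \approx 15.716$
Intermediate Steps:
$F = 3$ ($F = \left(-3\right) \left(-1\right) = 3$)
$S{\left(U,Q \right)} = 18$ ($S{\left(U,Q \right)} = 6 \cdot 3 = 18$)
$r{\left(W,T \right)} = \left(-2 + 2 W\right)^{2}$
$\sqrt{r{\left(-2,S{\left(-5,-3 \right)} \right)} + 211} = \sqrt{4 \left(-1 - 2\right)^{2} + 211} = \sqrt{4 \left(-3\right)^{2} + 211} = \sqrt{4 \cdot 9 + 211} = \sqrt{36 + 211} = \sqrt{247}$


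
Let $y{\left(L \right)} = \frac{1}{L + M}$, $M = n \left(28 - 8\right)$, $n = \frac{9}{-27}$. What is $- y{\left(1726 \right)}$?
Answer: $- \frac{3}{5158} \approx -0.00058162$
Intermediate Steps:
$n = - \frac{1}{3}$ ($n = 9 \left(- \frac{1}{27}\right) = - \frac{1}{3} \approx -0.33333$)
$M = - \frac{20}{3}$ ($M = - \frac{28 - 8}{3} = \left(- \frac{1}{3}\right) 20 = - \frac{20}{3} \approx -6.6667$)
$y{\left(L \right)} = \frac{1}{- \frac{20}{3} + L}$ ($y{\left(L \right)} = \frac{1}{L - \frac{20}{3}} = \frac{1}{- \frac{20}{3} + L}$)
$- y{\left(1726 \right)} = - \frac{3}{-20 + 3 \cdot 1726} = - \frac{3}{-20 + 5178} = - \frac{3}{5158}$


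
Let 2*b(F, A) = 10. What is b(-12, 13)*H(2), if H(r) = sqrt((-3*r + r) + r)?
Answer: 5*I*sqrt(2) ≈ 7.0711*I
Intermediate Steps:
b(F, A) = 5 (b(F, A) = (1/2)*10 = 5)
H(r) = sqrt(-r) (H(r) = sqrt(-2*r + r) = sqrt(-r))
b(-12, 13)*H(2) = 5*sqrt(-1*2) = 5*sqrt(-2) = 5*(I*sqrt(2)) = 5*I*sqrt(2)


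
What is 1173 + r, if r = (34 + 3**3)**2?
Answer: 4894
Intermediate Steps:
r = 3721 (r = (34 + 27)**2 = 61**2 = 3721)
1173 + r = 1173 + 3721 = 4894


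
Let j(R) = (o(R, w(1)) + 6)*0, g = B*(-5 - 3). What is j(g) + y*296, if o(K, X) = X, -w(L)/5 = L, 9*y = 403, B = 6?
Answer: 119288/9 ≈ 13254.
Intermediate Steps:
y = 403/9 (y = (⅑)*403 = 403/9 ≈ 44.778)
w(L) = -5*L
g = -48 (g = 6*(-5 - 3) = 6*(-8) = -48)
j(R) = 0 (j(R) = (-5*1 + 6)*0 = (-5 + 6)*0 = 1*0 = 0)
j(g) + y*296 = 0 + (403/9)*296 = 0 + 119288/9 = 119288/9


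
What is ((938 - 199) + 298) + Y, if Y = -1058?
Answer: -21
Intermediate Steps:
((938 - 199) + 298) + Y = ((938 - 199) + 298) - 1058 = (739 + 298) - 1058 = 1037 - 1058 = -21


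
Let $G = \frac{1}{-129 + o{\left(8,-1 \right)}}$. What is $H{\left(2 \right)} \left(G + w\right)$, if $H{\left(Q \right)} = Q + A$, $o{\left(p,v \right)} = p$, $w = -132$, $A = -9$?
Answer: $\frac{111811}{121} \approx 924.06$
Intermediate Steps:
$H{\left(Q \right)} = -9 + Q$ ($H{\left(Q \right)} = Q - 9 = -9 + Q$)
$G = - \frac{1}{121}$ ($G = \frac{1}{-129 + 8} = \frac{1}{-121} = - \frac{1}{121} \approx -0.0082645$)
$H{\left(2 \right)} \left(G + w\right) = \left(-9 + 2\right) \left(- \frac{1}{121} - 132\right) = \left(-7\right) \left(- \frac{15973}{121}\right) = \frac{111811}{121}$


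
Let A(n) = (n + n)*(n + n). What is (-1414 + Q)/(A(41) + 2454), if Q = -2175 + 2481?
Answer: -554/4589 ≈ -0.12072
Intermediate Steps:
Q = 306
A(n) = 4*n² (A(n) = (2*n)*(2*n) = 4*n²)
(-1414 + Q)/(A(41) + 2454) = (-1414 + 306)/(4*41² + 2454) = -1108/(4*1681 + 2454) = -1108/(6724 + 2454) = -1108/9178 = -1108*1/9178 = -554/4589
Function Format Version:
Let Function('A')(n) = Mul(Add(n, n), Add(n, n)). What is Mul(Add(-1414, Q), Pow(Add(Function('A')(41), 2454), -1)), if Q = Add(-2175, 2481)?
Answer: Rational(-554, 4589) ≈ -0.12072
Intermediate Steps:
Q = 306
Function('A')(n) = Mul(4, Pow(n, 2)) (Function('A')(n) = Mul(Mul(2, n), Mul(2, n)) = Mul(4, Pow(n, 2)))
Mul(Add(-1414, Q), Pow(Add(Function('A')(41), 2454), -1)) = Mul(Add(-1414, 306), Pow(Add(Mul(4, Pow(41, 2)), 2454), -1)) = Mul(-1108, Pow(Add(Mul(4, 1681), 2454), -1)) = Mul(-1108, Pow(Add(6724, 2454), -1)) = Mul(-1108, Pow(9178, -1)) = Mul(-1108, Rational(1, 9178)) = Rational(-554, 4589)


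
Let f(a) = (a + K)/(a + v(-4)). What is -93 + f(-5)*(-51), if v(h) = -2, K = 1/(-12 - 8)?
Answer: -18171/140 ≈ -129.79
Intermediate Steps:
K = -1/20 (K = 1/(-20) = -1/20 ≈ -0.050000)
f(a) = (-1/20 + a)/(-2 + a) (f(a) = (a - 1/20)/(a - 2) = (-1/20 + a)/(-2 + a))
-93 + f(-5)*(-51) = -93 + ((-1/20 - 5)/(-2 - 5))*(-51) = -93 + (-101/20/(-7))*(-51) = -93 - 1/7*(-101/20)*(-51) = -93 + (101/140)*(-51) = -93 - 5151/140 = -18171/140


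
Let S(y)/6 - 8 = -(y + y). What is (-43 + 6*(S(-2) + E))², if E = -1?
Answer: 146689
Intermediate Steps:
S(y) = 48 - 12*y (S(y) = 48 + 6*(-(y + y)) = 48 + 6*(-2*y) = 48 - 12*y)
(-43 + 6*(S(-2) + E))² = (-43 + 6*((48 - 12*(-2)) - 1))² = (-43 + 6*((48 + 24) - 1))² = (-43 + 6*(72 - 1))² = (-43 + 6*71)² = (-43 + 426)² = 383² = 146689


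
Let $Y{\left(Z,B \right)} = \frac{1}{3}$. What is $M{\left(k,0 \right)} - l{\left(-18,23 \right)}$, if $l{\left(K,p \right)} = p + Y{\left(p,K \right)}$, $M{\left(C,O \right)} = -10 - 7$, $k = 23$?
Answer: $- \frac{121}{3} \approx -40.333$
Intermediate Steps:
$Y{\left(Z,B \right)} = \frac{1}{3}$
$M{\left(C,O \right)} = -17$ ($M{\left(C,O \right)} = -10 - 7 = -17$)
$l{\left(K,p \right)} = \frac{1}{3} + p$ ($l{\left(K,p \right)} = p + \frac{1}{3} = \frac{1}{3} + p$)
$M{\left(k,0 \right)} - l{\left(-18,23 \right)} = -17 - \left(\frac{1}{3} + 23\right) = -17 - \frac{70}{3} = - \frac{121}{3}$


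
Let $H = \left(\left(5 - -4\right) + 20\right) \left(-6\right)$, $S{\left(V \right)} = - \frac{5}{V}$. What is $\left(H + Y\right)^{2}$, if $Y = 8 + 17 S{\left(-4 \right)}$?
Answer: $\frac{335241}{16} \approx 20953.0$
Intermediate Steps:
$H = -174$ ($H = \left(\left(5 + 4\right) + 20\right) \left(-6\right) = \left(9 + 20\right) \left(-6\right) = 29 \left(-6\right) = -174$)
$Y = \frac{117}{4}$ ($Y = 8 + 17 \left(- \frac{5}{-4}\right) = 8 + 17 \left(\left(-5\right) \left(- \frac{1}{4}\right)\right) = 8 + 17 \cdot \frac{5}{4} = 8 + \frac{85}{4} = \frac{117}{4} \approx 29.25$)
$\left(H + Y\right)^{2} = \left(-174 + \frac{117}{4}\right)^{2} = \left(- \frac{579}{4}\right)^{2} = \frac{335241}{16}$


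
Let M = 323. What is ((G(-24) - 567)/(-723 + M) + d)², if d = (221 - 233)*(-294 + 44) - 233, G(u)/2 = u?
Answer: 49054719289/6400 ≈ 7.6648e+6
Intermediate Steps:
G(u) = 2*u
d = 2767 (d = -12*(-250) - 233 = 3000 - 233 = 2767)
((G(-24) - 567)/(-723 + M) + d)² = ((2*(-24) - 567)/(-723 + 323) + 2767)² = ((-48 - 567)/(-400) + 2767)² = (-615*(-1/400) + 2767)² = (123/80 + 2767)² = (221483/80)² = 49054719289/6400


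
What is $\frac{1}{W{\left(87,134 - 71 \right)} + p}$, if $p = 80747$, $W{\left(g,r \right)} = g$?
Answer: $\frac{1}{80834} \approx 1.2371 \cdot 10^{-5}$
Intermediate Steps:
$\frac{1}{W{\left(87,134 - 71 \right)} + p} = \frac{1}{87 + 80747} = \frac{1}{80834}$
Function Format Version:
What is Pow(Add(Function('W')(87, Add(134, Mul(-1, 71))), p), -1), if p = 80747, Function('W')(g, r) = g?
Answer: Rational(1, 80834) ≈ 1.2371e-5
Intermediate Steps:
Pow(Add(Function('W')(87, Add(134, Mul(-1, 71))), p), -1) = Pow(Add(87, 80747), -1) = Pow(80834, -1) = Rational(1, 80834)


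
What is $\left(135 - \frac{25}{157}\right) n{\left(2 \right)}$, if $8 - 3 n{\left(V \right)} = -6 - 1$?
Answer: $\frac{105850}{157} \approx 674.2$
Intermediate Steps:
$n{\left(V \right)} = 5$ ($n{\left(V \right)} = \frac{8}{3} - \frac{-6 - 1}{3} = \frac{8}{3} - - \frac{7}{3} = \frac{8}{3} + \frac{7}{3} = 5$)
$\left(135 - \frac{25}{157}\right) n{\left(2 \right)} = \left(135 - \frac{25}{157}\right) 5 = \frac{21170}{157} \cdot 5 = \frac{105850}{157}$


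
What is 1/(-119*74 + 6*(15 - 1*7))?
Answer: -1/8758 ≈ -0.00011418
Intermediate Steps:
1/(-119*74 + 6*(15 - 1*7)) = 1/(-8806 + 6*(15 - 7)) = 1/(-8806 + 6*8) = 1/(-8806 + 48) = 1/(-8758) = -1/8758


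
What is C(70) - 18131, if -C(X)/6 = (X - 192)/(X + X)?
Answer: -634402/35 ≈ -18126.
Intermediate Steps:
C(X) = -3*(-192 + X)/X (C(X) = -6*(X - 192)/(X + X) = -6*(-192 + X)/(2*X) = -6*(-192 + X)*1/(2*X) = -3*(-192 + X)/X)
C(70) - 18131 = (-3 + 576/70) - 18131 = (-3 + 576*(1/70)) - 18131 = (-3 + 288/35) - 18131 = 183/35 - 18131 = -634402/35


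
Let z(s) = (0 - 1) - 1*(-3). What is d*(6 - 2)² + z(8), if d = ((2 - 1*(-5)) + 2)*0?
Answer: 2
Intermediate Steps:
z(s) = 2 (z(s) = -1 + 3 = 2)
d = 0 (d = ((2 + 5) + 2)*0 = (7 + 2)*0 = 9*0 = 0)
d*(6 - 2)² + z(8) = 0*(6 - 2)² + 2 = 0*4² + 2 = 0*16 + 2 = 0 + 2 = 2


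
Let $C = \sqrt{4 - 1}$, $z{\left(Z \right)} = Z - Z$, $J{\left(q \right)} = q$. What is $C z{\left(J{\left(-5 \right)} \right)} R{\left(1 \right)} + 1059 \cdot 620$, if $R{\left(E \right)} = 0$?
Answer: $656580$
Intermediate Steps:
$z{\left(Z \right)} = 0$
$C = \sqrt{3} \approx 1.732$
$C z{\left(J{\left(-5 \right)} \right)} R{\left(1 \right)} + 1059 \cdot 620 = \sqrt{3} \cdot 0 \cdot 0 + 1059 \cdot 620 = 0 \cdot 0 + 656580 = 0 + 656580 = 656580$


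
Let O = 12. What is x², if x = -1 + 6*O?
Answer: 5041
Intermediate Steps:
x = 71 (x = -1 + 6*12 = -1 + 72 = 71)
x² = 71² = 5041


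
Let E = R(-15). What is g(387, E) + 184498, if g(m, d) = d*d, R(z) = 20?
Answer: 184898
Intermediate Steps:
E = 20
g(m, d) = d²
g(387, E) + 184498 = 20² + 184498 = 400 + 184498 = 184898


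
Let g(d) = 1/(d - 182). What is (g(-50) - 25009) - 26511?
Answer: -11952641/232 ≈ -51520.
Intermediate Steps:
g(d) = 1/(-182 + d)
(g(-50) - 25009) - 26511 = (1/(-182 - 50) - 25009) - 26511 = (1/(-232) - 25009) - 26511 = (-1/232 - 25009) - 26511 = -5802089/232 - 26511 = -11952641/232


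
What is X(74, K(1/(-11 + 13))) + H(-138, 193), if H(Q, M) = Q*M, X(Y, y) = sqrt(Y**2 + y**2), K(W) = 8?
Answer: -26634 + 2*sqrt(1385) ≈ -26560.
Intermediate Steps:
H(Q, M) = M*Q
X(74, K(1/(-11 + 13))) + H(-138, 193) = sqrt(74**2 + 8**2) + 193*(-138) = sqrt(5476 + 64) - 26634 = sqrt(5540) - 26634 = 2*sqrt(1385) - 26634 = -26634 + 2*sqrt(1385)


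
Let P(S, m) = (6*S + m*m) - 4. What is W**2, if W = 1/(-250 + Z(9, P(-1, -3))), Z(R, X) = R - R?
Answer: 1/62500 ≈ 1.6000e-5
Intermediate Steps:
P(S, m) = -4 + m**2 + 6*S (P(S, m) = (6*S + m**2) - 4 = (m**2 + 6*S) - 4 = -4 + m**2 + 6*S)
Z(R, X) = 0
W = -1/250 (W = 1/(-250 + 0) = 1/(-250) = -1/250 ≈ -0.0040000)
W**2 = (-1/250)**2 = 1/62500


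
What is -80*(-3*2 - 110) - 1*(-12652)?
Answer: 21932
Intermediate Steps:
-80*(-3*2 - 110) - 1*(-12652) = -80*(-6 - 110) + 12652 = -80*(-116) + 12652 = 9280 + 12652 = 21932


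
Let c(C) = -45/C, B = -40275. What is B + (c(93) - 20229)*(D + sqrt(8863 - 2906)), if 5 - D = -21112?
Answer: -13244014863/31 - 627114*sqrt(5957)/31 ≈ -4.2879e+8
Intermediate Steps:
D = 21117 (D = 5 - 1*(-21112) = 5 + 21112 = 21117)
B + (c(93) - 20229)*(D + sqrt(8863 - 2906)) = -40275 + (-45/93 - 20229)*(21117 + sqrt(8863 - 2906)) = -40275 + (-45*1/93 - 20229)*(21117 + sqrt(5957)) = -40275 + (-15/31 - 20229)*(21117 + sqrt(5957)) = -40275 - 627114*(21117 + sqrt(5957))/31 = -40275 + (-13242766338/31 - 627114*sqrt(5957)/31) = -13244014863/31 - 627114*sqrt(5957)/31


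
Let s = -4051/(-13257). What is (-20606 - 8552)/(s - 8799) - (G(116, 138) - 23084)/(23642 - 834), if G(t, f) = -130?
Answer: 1440519799017/332552876492 ≈ 4.3317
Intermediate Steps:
s = 4051/13257 (s = -4051*(-1/13257) = 4051/13257 ≈ 0.30557)
(-20606 - 8552)/(s - 8799) - (G(116, 138) - 23084)/(23642 - 834) = (-20606 - 8552)/(4051/13257 - 8799) - (-130 - 23084)/(23642 - 834) = -29158/(-116644292/13257) - (-23214)/22808 = -29158*(-13257/116644292) - (-23214)/22808 = 193273803/58322146 - 1*(-11607/11404) = 193273803/58322146 + 11607/11404 = 1440519799017/332552876492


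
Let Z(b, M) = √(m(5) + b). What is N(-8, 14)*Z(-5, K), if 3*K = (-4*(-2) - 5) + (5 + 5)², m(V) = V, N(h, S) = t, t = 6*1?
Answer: 0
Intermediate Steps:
t = 6
N(h, S) = 6
K = 103/3 (K = ((-4*(-2) - 5) + (5 + 5)²)/3 = ((8 - 5) + 10²)/3 = (3 + 100)/3 = (⅓)*103 = 103/3 ≈ 34.333)
Z(b, M) = √(5 + b)
N(-8, 14)*Z(-5, K) = 6*√(5 - 5) = 6*√0 = 6*0 = 0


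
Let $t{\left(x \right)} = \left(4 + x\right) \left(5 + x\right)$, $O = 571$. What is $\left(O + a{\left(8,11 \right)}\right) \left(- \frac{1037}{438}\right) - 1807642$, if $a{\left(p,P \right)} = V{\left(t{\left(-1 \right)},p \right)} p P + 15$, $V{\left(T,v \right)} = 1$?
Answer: $- \frac{396223067}{219} \approx -1.8092 \cdot 10^{6}$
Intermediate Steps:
$a{\left(p,P \right)} = 15 + P p$ ($a{\left(p,P \right)} = 1 p P + 15 = p P + 15 = P p + 15 = 15 + P p$)
$\left(O + a{\left(8,11 \right)}\right) \left(- \frac{1037}{438}\right) - 1807642 = \left(571 + \left(15 + 11 \cdot 8\right)\right) \left(- \frac{1037}{438}\right) - 1807642 = \left(571 + \left(15 + 88\right)\right) \left(\left(-1037\right) \frac{1}{438}\right) - 1807642 = \left(571 + 103\right) \left(- \frac{1037}{438}\right) - 1807642 = 674 \left(- \frac{1037}{438}\right) - 1807642 = - \frac{349469}{219} - 1807642 = - \frac{396223067}{219}$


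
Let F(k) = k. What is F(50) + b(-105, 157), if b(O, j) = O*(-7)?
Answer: 785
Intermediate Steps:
b(O, j) = -7*O
F(50) + b(-105, 157) = 50 - 7*(-105) = 50 + 735 = 785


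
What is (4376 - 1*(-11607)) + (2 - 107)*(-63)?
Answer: 22598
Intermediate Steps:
(4376 - 1*(-11607)) + (2 - 107)*(-63) = (4376 + 11607) - 105*(-63) = 15983 + 6615 = 22598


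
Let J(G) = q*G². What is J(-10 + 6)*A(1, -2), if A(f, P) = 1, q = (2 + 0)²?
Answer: 64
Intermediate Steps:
q = 4 (q = 2² = 4)
J(G) = 4*G²
J(-10 + 6)*A(1, -2) = (4*(-10 + 6)²)*1 = (4*(-4)²)*1 = (4*16)*1 = 64*1 = 64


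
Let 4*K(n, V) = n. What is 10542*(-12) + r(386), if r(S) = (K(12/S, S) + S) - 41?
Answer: -48697371/386 ≈ -1.2616e+5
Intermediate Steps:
K(n, V) = n/4
r(S) = -41 + S + 3/S (r(S) = ((12/S)/4 + S) - 41 = (3/S + S) - 41 = (S + 3/S) - 41 = -41 + S + 3/S)
10542*(-12) + r(386) = 10542*(-12) + (-41 + 386 + 3/386) = -126504 + (-41 + 386 + 3*(1/386)) = -126504 + (-41 + 386 + 3/386) = -126504 + 133173/386 = -48697371/386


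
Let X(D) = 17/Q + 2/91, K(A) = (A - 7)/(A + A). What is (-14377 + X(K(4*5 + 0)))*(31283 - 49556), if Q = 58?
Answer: 1386557853039/5278 ≈ 2.6271e+8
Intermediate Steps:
K(A) = (-7 + A)/(2*A) (K(A) = (-7 + A)/((2*A)) = (-7 + A)*(1/(2*A)) = (-7 + A)/(2*A))
X(D) = 1663/5278 (X(D) = 17/58 + 2/91 = 1663/5278)
(-14377 + X(K(4*5 + 0)))*(31283 - 49556) = (-14377 + 1663/5278)*(31283 - 49556) = -75880143/5278*(-18273) = 1386557853039/5278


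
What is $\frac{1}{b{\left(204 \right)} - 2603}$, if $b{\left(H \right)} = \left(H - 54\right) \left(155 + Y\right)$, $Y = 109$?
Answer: $\frac{1}{36997} \approx 2.7029 \cdot 10^{-5}$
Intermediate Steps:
$b{\left(H \right)} = -14256 + 264 H$ ($b{\left(H \right)} = \left(H - 54\right) \left(155 + 109\right) = \left(-54 + H\right) 264 = -14256 + 264 H$)
$\frac{1}{b{\left(204 \right)} - 2603} = \frac{1}{\left(-14256 + 264 \cdot 204\right) - 2603} = \frac{1}{\left(-14256 + 53856\right) - 2603} = \frac{1}{39600 - 2603} = \frac{1}{36997}$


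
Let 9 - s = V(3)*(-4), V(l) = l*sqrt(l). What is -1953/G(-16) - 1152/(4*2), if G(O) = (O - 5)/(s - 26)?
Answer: -1725 + 1116*sqrt(3) ≈ 207.97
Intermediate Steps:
V(l) = l**(3/2)
s = 9 + 12*sqrt(3) (s = 9 - 3**(3/2)*(-4) = 9 - 3*sqrt(3)*(-4) = 9 - (-12)*sqrt(3) = 9 + 12*sqrt(3) ≈ 29.785)
G(O) = (-5 + O)/(-17 + 12*sqrt(3)) (G(O) = (O - 5)/((9 + 12*sqrt(3)) - 26) = (-5 + O)/(-17 + 12*sqrt(3)))
-1953/G(-16) - 1152/(4*2) = -1953*(-(17 - 12*sqrt(3))/(-5 - 16)) - 1152/(4*2) = -(1581 - 1116*sqrt(3)) - 1152/8 = -(1581 - 1116*sqrt(3)) - 1152*1/8 = -1953*(17/21 - 4*sqrt(3)/7) - 144 = (-1581 + 1116*sqrt(3)) - 144 = -1725 + 1116*sqrt(3)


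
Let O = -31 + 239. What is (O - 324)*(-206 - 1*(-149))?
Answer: 6612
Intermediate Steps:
O = 208
(O - 324)*(-206 - 1*(-149)) = (208 - 324)*(-206 - 1*(-149)) = -116*(-206 + 149) = -116*(-57) = 6612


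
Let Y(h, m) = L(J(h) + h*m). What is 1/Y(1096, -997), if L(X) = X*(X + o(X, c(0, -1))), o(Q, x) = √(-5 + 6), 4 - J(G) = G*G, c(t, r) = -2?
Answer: 1/5262085023852 ≈ 1.9004e-13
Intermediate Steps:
J(G) = 4 - G² (J(G) = 4 - G*G = 4 - G²)
o(Q, x) = 1 (o(Q, x) = √1 = 1)
L(X) = X*(1 + X) (L(X) = X*(X + 1) = X*(1 + X))
Y(h, m) = (4 - h² + h*m)*(5 - h² + h*m) (Y(h, m) = ((4 - h²) + h*m)*(1 + ((4 - h²) + h*m)) = (4 - h² + h*m)*(1 + (4 - h² + h*m)) = (4 - h² + h*m)*(5 - h² + h*m))
1/Y(1096, -997) = 1/((4 - 1*1096² + 1096*(-997))*(5 - 1*1096² + 1096*(-997))) = 1/((4 - 1*1201216 - 1092712)*(5 - 1*1201216 - 1092712)) = 1/((4 - 1201216 - 1092712)*(5 - 1201216 - 1092712)) = 1/(-2293924*(-2293923)) = 1/5262085023852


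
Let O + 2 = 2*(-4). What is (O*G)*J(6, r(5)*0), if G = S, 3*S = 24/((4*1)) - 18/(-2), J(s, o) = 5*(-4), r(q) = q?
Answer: 1000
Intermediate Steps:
J(s, o) = -20
S = 5 (S = (24/((4*1)) - 18/(-2))/3 = (24/4 - 18*(-½))/3 = (24*(¼) + 9)/3 = (6 + 9)/3 = (⅓)*15 = 5)
G = 5
O = -10 (O = -2 + 2*(-4) = -2 - 8 = -10)
(O*G)*J(6, r(5)*0) = -10*5*(-20) = -50*(-20) = 1000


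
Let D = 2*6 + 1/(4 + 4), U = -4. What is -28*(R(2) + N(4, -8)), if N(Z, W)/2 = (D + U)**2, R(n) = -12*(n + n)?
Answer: -18823/8 ≈ -2352.9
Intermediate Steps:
D = 97/8 (D = 12 + 1/8 = 97/8 ≈ 12.125)
R(n) = -24*n
N(Z, W) = 4225/32 (N(Z, W) = 2*(97/8 - 4)**2 = 2*(65/8)**2 = 2*(4225/64) = 4225/32)
-28*(R(2) + N(4, -8)) = -28*(-24*2 + 4225/32) = -28*(-48 + 4225/32) = -28*2689/32 = -18823/8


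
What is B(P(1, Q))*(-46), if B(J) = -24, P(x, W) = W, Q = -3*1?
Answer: 1104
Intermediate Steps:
Q = -3
B(P(1, Q))*(-46) = -24*(-46) = 1104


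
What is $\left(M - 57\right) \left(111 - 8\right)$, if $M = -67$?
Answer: $-12772$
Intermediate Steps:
$\left(M - 57\right) \left(111 - 8\right) = \left(-67 - 57\right) \left(111 - 8\right) = \left(-124\right) 103 = -12772$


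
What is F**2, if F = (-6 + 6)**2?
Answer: 0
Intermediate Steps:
F = 0 (F = 0**2 = 0)
F**2 = 0**2 = 0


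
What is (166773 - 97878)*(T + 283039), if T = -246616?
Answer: 2509362585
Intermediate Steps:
(166773 - 97878)*(T + 283039) = (166773 - 97878)*(-246616 + 283039) = 68895*36423 = 2509362585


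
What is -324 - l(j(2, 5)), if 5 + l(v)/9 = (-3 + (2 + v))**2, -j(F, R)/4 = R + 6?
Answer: -18504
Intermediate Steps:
j(F, R) = -24 - 4*R (j(F, R) = -4*(R + 6) = -4*(6 + R) = -24 - 4*R)
l(v) = -45 + 9*(-1 + v)**2 (l(v) = -45 + 9*(-3 + (2 + v))**2 = -45 + 9*(-1 + v)**2)
-324 - l(j(2, 5)) = -324 - (-45 + 9*(-1 + (-24 - 4*5))**2) = -324 - (-45 + 9*(-1 + (-24 - 20))**2) = -324 - (-45 + 9*(-1 - 44)**2) = -324 - (-45 + 9*(-45)**2) = -324 - (-45 + 9*2025) = -324 - (-45 + 18225) = -324 - 1*18180 = -324 - 18180 = -18504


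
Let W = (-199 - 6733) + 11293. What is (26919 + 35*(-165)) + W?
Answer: 25505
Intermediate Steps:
W = 4361 (W = -6932 + 11293 = 4361)
(26919 + 35*(-165)) + W = (26919 + 35*(-165)) + 4361 = (26919 - 5775) + 4361 = 21144 + 4361 = 25505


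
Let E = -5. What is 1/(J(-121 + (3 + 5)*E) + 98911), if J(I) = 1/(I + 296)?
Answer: 135/13352986 ≈ 1.0110e-5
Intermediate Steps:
J(I) = 1/(296 + I)
1/(J(-121 + (3 + 5)*E) + 98911) = 1/(1/(296 + (-121 + (3 + 5)*(-5))) + 98911) = 1/(1/(296 + (-121 + 8*(-5))) + 98911) = 1/(1/(296 + (-121 - 40)) + 98911) = 1/(1/(296 - 161) + 98911) = 1/(1/135 + 98911) = 1/(13352986/135) = 135/13352986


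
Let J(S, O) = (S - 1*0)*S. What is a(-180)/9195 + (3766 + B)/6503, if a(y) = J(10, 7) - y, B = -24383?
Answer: -37550495/11959017 ≈ -3.1399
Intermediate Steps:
J(S, O) = S² (J(S, O) = (S + 0)*S = S*S = S²)
a(y) = 100 - y (a(y) = 10² - y = 100 - y)
a(-180)/9195 + (3766 + B)/6503 = (100 - 1*(-180))/9195 + (3766 - 24383)/6503 = (100 + 180)*(1/9195) - 20617*1/6503 = 280*(1/9195) - 20617/6503 = 56/1839 - 20617/6503 = -37550495/11959017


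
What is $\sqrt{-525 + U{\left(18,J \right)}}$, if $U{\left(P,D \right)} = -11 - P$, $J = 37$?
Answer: $i \sqrt{554} \approx 23.537 i$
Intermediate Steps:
$\sqrt{-525 + U{\left(18,J \right)}} = \sqrt{-525 - 29} = \sqrt{-554} = i \sqrt{554}$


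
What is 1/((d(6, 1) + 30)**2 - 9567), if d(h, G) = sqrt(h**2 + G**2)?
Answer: -863/7434370 - 3*sqrt(37)/3717185 ≈ -0.00012099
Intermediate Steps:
d(h, G) = sqrt(G**2 + h**2)
1/((d(6, 1) + 30)**2 - 9567) = 1/((sqrt(1**2 + 6**2) + 30)**2 - 9567) = 1/((sqrt(1 + 36) + 30)**2 - 9567) = 1/((sqrt(37) + 30)**2 - 9567) = 1/((30 + sqrt(37))**2 - 9567) = 1/(-9567 + (30 + sqrt(37))**2)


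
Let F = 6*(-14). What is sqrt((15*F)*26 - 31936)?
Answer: 2*I*sqrt(16174) ≈ 254.35*I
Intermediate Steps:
F = -84
sqrt((15*F)*26 - 31936) = sqrt((15*(-84))*26 - 31936) = sqrt(-1260*26 - 31936) = sqrt(-32760 - 31936) = sqrt(-64696) = 2*I*sqrt(16174)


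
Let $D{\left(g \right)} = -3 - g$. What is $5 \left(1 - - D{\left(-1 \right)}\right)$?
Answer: $-5$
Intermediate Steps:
$5 \left(1 - - D{\left(-1 \right)}\right) = 5 \left(1 + \left(\left(\left(-3 - -1\right) + 5\right) - 5\right)\right) = 5 \left(1 + \left(\left(\left(-3 + 1\right) + 5\right) - 5\right)\right) = 5 \left(1 + \left(\left(-2 + 5\right) - 5\right)\right) = 5 \left(1 + \left(3 - 5\right)\right) = 5 \left(1 - 2\right) = 5 \left(-1\right) = -5$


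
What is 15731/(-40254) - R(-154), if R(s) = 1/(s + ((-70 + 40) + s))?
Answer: -1319206/3401463 ≈ -0.38784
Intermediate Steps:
R(s) = 1/(-30 + 2*s) (R(s) = 1/(s + (-30 + s)) = 1/(-30 + 2*s))
15731/(-40254) - R(-154) = 15731/(-40254) - 1/(2*(-15 - 154)) = 15731*(-1/40254) - 1/(2*(-169)) = -15731/40254 - (-1)/(2*169) = -15731/40254 - 1*(-1/338) = -15731/40254 + 1/338 = -1319206/3401463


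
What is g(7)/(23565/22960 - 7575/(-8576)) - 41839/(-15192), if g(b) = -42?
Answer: -457941068347/23801777352 ≈ -19.240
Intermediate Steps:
g(7)/(23565/22960 - 7575/(-8576)) - 41839/(-15192) = -42/(23565/22960 - 7575/(-8576)) - 41839/(-15192) = -42/(23565*(1/22960) - 7575*(-1/8576)) - 41839*(-1/15192) = -42/(4713/4592 + 7575/8576) + 41839/15192 = -42/4700193/2461312 + 41839/15192 = -42*2461312/4700193 + 41839/15192 = -34458368/1566731 + 41839/15192 = -457941068347/23801777352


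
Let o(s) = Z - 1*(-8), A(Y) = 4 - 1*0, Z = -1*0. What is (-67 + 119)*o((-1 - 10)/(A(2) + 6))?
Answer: 416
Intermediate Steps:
Z = 0
A(Y) = 4 (A(Y) = 4 + 0 = 4)
o(s) = 8 (o(s) = 0 - 1*(-8) = 0 + 8 = 8)
(-67 + 119)*o((-1 - 10)/(A(2) + 6)) = (-67 + 119)*8 = 52*8 = 416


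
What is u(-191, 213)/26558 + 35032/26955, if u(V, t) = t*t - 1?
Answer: 1076637148/357935445 ≈ 3.0079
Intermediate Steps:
u(V, t) = -1 + t**2 (u(V, t) = t**2 - 1 = -1 + t**2)
u(-191, 213)/26558 + 35032/26955 = (-1 + 213**2)/26558 + 35032/26955 = (-1 + 45369)*(1/26558) + 35032*(1/26955) = 45368*(1/26558) + 35032/26955 = 22684/13279 + 35032/26955 = 1076637148/357935445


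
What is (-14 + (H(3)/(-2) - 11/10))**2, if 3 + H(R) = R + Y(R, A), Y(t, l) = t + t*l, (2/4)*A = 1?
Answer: 9604/25 ≈ 384.16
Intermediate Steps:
A = 2 (A = 2*1 = 2)
Y(t, l) = t + l*t
H(R) = -3 + 4*R (H(R) = -3 + (R + R*(1 + 2)) = -3 + (R + R*3) = -3 + (R + 3*R) = -3 + 4*R)
(-14 + (H(3)/(-2) - 11/10))**2 = (-14 + ((-3 + 4*3)/(-2) - 11/10))**2 = (-14 + ((-3 + 12)*(-1/2) - 11*1/10))**2 = (-14 + (9*(-1/2) - 11/10))**2 = (-14 + (-9/2 - 11/10))**2 = (-14 - 28/5)**2 = (-98/5)**2 = 9604/25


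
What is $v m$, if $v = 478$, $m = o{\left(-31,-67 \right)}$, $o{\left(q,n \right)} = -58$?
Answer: $-27724$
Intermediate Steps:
$m = -58$
$v m = 478 \left(-58\right) = -27724$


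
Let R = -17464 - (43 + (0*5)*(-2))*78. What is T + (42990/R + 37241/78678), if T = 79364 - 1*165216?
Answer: -70310597537345/818959302 ≈ -85854.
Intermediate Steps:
R = -20818 (R = -17464 - (43 + 0*(-2))*78 = -17464 - (43 + 0)*78 = -17464 - 43*78 = -17464 - 1*3354 = -17464 - 3354 = -20818)
T = -85852 (T = 79364 - 165216 = -85852)
T + (42990/R + 37241/78678) = -85852 + (42990/(-20818) + 37241/78678) = -85852 + (42990*(-1/20818) + 37241*(1/78678)) = -85852 + (-21495/10409 + 37241/78678) = -85852 - 1303542041/818959302 = -70310597537345/818959302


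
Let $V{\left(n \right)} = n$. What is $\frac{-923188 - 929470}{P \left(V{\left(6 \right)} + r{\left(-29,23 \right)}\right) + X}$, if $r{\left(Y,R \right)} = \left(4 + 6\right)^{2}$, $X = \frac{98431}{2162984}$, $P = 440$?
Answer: $- \frac{4007269611472}{100881672191} \approx -39.722$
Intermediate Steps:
$X = \frac{98431}{2162984}$ ($X = 98431 \cdot \frac{1}{2162984} = \frac{98431}{2162984} \approx 0.045507$)
$r{\left(Y,R \right)} = 100$ ($r{\left(Y,R \right)} = 10^{2} = 100$)
$\frac{-923188 - 929470}{P \left(V{\left(6 \right)} + r{\left(-29,23 \right)}\right) + X} = \frac{-923188 - 929470}{440 \left(6 + 100\right) + \frac{98431}{2162984}} = - \frac{1852658}{440 \cdot 106 + \frac{98431}{2162984}} = - \frac{1852658}{46640 + \frac{98431}{2162984}} = - \frac{1852658}{\frac{100881672191}{2162984}} = \left(-1852658\right) \frac{2162984}{100881672191} = - \frac{4007269611472}{100881672191}$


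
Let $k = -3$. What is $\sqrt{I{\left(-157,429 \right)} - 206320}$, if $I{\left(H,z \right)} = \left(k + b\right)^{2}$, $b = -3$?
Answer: $2 i \sqrt{51571} \approx 454.19 i$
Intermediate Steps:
$I{\left(H,z \right)} = 36$ ($I{\left(H,z \right)} = \left(-3 - 3\right)^{2} = \left(-6\right)^{2} = 36$)
$\sqrt{I{\left(-157,429 \right)} - 206320} = \sqrt{36 - 206320} = \sqrt{-206284} = 2 i \sqrt{51571}$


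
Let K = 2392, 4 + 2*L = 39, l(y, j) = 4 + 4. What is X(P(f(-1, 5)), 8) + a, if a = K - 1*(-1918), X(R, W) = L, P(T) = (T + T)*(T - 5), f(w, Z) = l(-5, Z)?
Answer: 8655/2 ≈ 4327.5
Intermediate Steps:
l(y, j) = 8
L = 35/2 (L = -2 + (½)*39 = -2 + 39/2 = 35/2 ≈ 17.500)
f(w, Z) = 8
P(T) = 2*T*(-5 + T) (P(T) = (2*T)*(-5 + T) = 2*T*(-5 + T))
X(R, W) = 35/2
a = 4310 (a = 2392 - 1*(-1918) = 2392 + 1918 = 4310)
X(P(f(-1, 5)), 8) + a = 35/2 + 4310 = 8655/2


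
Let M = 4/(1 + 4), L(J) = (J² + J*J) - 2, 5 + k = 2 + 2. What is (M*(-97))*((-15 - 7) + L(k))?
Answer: 8536/5 ≈ 1707.2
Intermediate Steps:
k = -1 (k = -5 + (2 + 2) = -5 + 4 = -1)
L(J) = -2 + 2*J² (L(J) = (J² + J²) - 2 = 2*J² - 2 = -2 + 2*J²)
M = ⅘ (M = 4/5 = (⅕)*4 = ⅘ ≈ 0.80000)
(M*(-97))*((-15 - 7) + L(k)) = ((⅘)*(-97))*((-15 - 7) + (-2 + 2*(-1)²)) = -388*(-22 + (-2 + 2*1))/5 = -388*(-22 + (-2 + 2))/5 = -388*(-22 + 0)/5 = -388/5*(-22) = 8536/5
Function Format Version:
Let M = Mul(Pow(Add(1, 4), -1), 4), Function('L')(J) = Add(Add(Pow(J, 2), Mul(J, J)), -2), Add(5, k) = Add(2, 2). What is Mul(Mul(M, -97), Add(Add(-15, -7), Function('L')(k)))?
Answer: Rational(8536, 5) ≈ 1707.2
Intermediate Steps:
k = -1 (k = Add(-5, Add(2, 2)) = Add(-5, 4) = -1)
Function('L')(J) = Add(-2, Mul(2, Pow(J, 2))) (Function('L')(J) = Add(Add(Pow(J, 2), Pow(J, 2)), -2) = Add(Mul(2, Pow(J, 2)), -2) = Add(-2, Mul(2, Pow(J, 2))))
M = Rational(4, 5) (M = Mul(Pow(5, -1), 4) = Mul(Rational(1, 5), 4) = Rational(4, 5) ≈ 0.80000)
Mul(Mul(M, -97), Add(Add(-15, -7), Function('L')(k))) = Mul(Mul(Rational(4, 5), -97), Add(Add(-15, -7), Add(-2, Mul(2, Pow(-1, 2))))) = Mul(Rational(-388, 5), Add(-22, Add(-2, Mul(2, 1)))) = Mul(Rational(-388, 5), Add(-22, Add(-2, 2))) = Mul(Rational(-388, 5), Add(-22, 0)) = Mul(Rational(-388, 5), -22) = Rational(8536, 5)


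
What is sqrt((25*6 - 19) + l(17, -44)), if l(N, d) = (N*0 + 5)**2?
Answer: 2*sqrt(39) ≈ 12.490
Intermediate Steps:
l(N, d) = 25 (l(N, d) = (0 + 5)**2 = 5**2 = 25)
sqrt((25*6 - 19) + l(17, -44)) = sqrt((25*6 - 19) + 25) = sqrt((150 - 19) + 25) = sqrt(131 + 25) = sqrt(156) = 2*sqrt(39)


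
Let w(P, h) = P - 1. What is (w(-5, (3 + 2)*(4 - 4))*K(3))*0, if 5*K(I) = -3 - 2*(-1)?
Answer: 0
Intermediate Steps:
K(I) = -⅕ (K(I) = (-3 - 2*(-1))/5 = (-3 + 2)/5 = (⅕)*(-1) = -⅕)
w(P, h) = -1 + P
(w(-5, (3 + 2)*(4 - 4))*K(3))*0 = ((-1 - 5)*(-⅕))*0 = -6*(-⅕)*0 = (6/5)*0 = 0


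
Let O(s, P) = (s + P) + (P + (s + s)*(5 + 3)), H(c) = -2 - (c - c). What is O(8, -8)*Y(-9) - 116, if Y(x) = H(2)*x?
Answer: 2044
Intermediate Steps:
H(c) = -2 (H(c) = -2 - 1*0 = -2 + 0 = -2)
Y(x) = -2*x
O(s, P) = 2*P + 17*s (O(s, P) = (P + s) + (P + (2*s)*8) = (P + s) + (P + 16*s) = 2*P + 17*s)
O(8, -8)*Y(-9) - 116 = (2*(-8) + 17*8)*(-2*(-9)) - 116 = (-16 + 136)*18 - 116 = 120*18 - 116 = 2160 - 116 = 2044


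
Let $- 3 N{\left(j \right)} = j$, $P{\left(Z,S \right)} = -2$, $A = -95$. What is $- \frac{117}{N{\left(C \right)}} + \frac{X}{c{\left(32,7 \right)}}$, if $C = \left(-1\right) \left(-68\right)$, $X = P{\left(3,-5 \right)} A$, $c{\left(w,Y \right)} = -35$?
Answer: $- \frac{127}{476} \approx -0.26681$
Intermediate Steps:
$X = 190$ ($X = \left(-2\right) \left(-95\right) = 190$)
$C = 68$
$N{\left(j \right)} = - \frac{j}{3}$
$- \frac{117}{N{\left(C \right)}} + \frac{X}{c{\left(32,7 \right)}} = - \frac{117}{\left(- \frac{1}{3}\right) 68} + \frac{190}{-35} = - \frac{117}{- \frac{68}{3}} + 190 \left(- \frac{1}{35}\right) = \left(-117\right) \left(- \frac{3}{68}\right) - \frac{38}{7} = \frac{351}{68} - \frac{38}{7} = - \frac{127}{476}$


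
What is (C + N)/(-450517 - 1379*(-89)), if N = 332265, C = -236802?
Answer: -31821/109262 ≈ -0.29124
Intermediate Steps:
(C + N)/(-450517 - 1379*(-89)) = (-236802 + 332265)/(-450517 - 1379*(-89)) = 95463/(-450517 + 122731) = 95463/(-327786) = 95463*(-1/327786) = -31821/109262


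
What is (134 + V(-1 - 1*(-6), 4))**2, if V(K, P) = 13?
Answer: 21609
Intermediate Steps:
(134 + V(-1 - 1*(-6), 4))**2 = (134 + 13)**2 = 147**2 = 21609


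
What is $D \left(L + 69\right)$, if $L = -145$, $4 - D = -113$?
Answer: $-8892$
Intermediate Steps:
$D = 117$ ($D = 4 - -113 = 4 + 113 = 117$)
$D \left(L + 69\right) = 117 \left(-145 + 69\right) = 117 \left(-76\right) = -8892$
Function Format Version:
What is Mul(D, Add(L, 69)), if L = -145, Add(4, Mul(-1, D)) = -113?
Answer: -8892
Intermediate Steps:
D = 117 (D = Add(4, Mul(-1, -113)) = Add(4, 113) = 117)
Mul(D, Add(L, 69)) = Mul(117, Add(-145, 69)) = Mul(117, -76) = -8892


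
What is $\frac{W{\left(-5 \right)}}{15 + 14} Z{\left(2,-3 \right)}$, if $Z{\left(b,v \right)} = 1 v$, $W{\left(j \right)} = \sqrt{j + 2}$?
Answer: $- \frac{3 i \sqrt{3}}{29} \approx - 0.17918 i$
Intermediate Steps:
$W{\left(j \right)} = \sqrt{2 + j}$
$Z{\left(b,v \right)} = v$
$\frac{W{\left(-5 \right)}}{15 + 14} Z{\left(2,-3 \right)} = \frac{\sqrt{2 - 5}}{15 + 14} \left(-3\right) = \frac{\sqrt{-3}}{29} \left(-3\right) = \frac{i \sqrt{3}}{29} \left(-3\right) = - \frac{3 i \sqrt{3}}{29}$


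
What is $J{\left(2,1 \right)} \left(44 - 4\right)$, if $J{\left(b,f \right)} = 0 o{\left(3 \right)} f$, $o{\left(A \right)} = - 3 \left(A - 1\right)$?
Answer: $0$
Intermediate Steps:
$o{\left(A \right)} = 3 - 3 A$ ($o{\left(A \right)} = - 3 \left(-1 + A\right) = 3 - 3 A$)
$J{\left(b,f \right)} = 0$ ($J{\left(b,f \right)} = 0 \left(3 - 9\right) f = 0 \left(-6\right) f = 0 f = 0$)
$J{\left(2,1 \right)} \left(44 - 4\right) = 0 \left(44 - 4\right) = 0 \cdot 40 = 0$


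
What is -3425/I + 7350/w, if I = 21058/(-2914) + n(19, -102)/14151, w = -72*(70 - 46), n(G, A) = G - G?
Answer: 1424286775/3032352 ≈ 469.70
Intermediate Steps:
n(G, A) = 0
w = -1728 (w = -72*24 = -1728)
I = -10529/1457 (I = 21058/(-2914) + 0/14151 = 21058*(-1/2914) + 0*(1/14151) = -10529/1457 + 0 = -10529/1457 ≈ -7.2265)
-3425/I + 7350/w = -3425/(-10529/1457) + 7350/(-1728) = -3425*(-1457/10529) + 7350*(-1/1728) = 4990225/10529 - 1225/288 = 1424286775/3032352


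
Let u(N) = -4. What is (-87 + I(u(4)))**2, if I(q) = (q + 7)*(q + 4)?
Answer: 7569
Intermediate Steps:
I(q) = (4 + q)*(7 + q) (I(q) = (7 + q)*(4 + q) = (4 + q)*(7 + q))
(-87 + I(u(4)))**2 = (-87 + (28 + (-4)**2 + 11*(-4)))**2 = (-87 + (28 + 16 - 44))**2 = (-87 + 0)**2 = (-87)**2 = 7569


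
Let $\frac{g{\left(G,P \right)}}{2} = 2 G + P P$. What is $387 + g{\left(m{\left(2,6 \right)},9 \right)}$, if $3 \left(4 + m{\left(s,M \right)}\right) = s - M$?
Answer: $\frac{1583}{3} \approx 527.67$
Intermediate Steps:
$m{\left(s,M \right)} = -4 - \frac{M}{3} + \frac{s}{3}$ ($m{\left(s,M \right)} = -4 + \frac{s - M}{3} = -4 - \left(- \frac{s}{3} + \frac{M}{3}\right) = -4 - \frac{M}{3} + \frac{s}{3}$)
$g{\left(G,P \right)} = 2 P^{2} + 4 G$ ($g{\left(G,P \right)} = 2 \left(2 G + P P\right) = 2 \left(2 G + P^{2}\right) = 2 \left(P^{2} + 2 G\right) = 2 P^{2} + 4 G$)
$387 + g{\left(m{\left(2,6 \right)},9 \right)} = 387 + \left(2 \cdot 9^{2} + 4 \left(-4 - 2 + \frac{1}{3} \cdot 2\right)\right) = 387 + \left(2 \cdot 81 + 4 \left(-4 - 2 + \frac{2}{3}\right)\right) = 387 + \left(162 + 4 \left(- \frac{16}{3}\right)\right) = 387 + \left(162 - \frac{64}{3}\right) = 387 + \frac{422}{3} = \frac{1583}{3}$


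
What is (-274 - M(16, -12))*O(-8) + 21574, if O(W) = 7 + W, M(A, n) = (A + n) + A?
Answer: 21868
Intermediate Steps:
M(A, n) = n + 2*A
(-274 - M(16, -12))*O(-8) + 21574 = (-274 - (-12 + 2*16))*(7 - 8) + 21574 = (-274 - (-12 + 32))*(-1) + 21574 = (-274 - 1*20)*(-1) + 21574 = (-274 - 20)*(-1) + 21574 = -294*(-1) + 21574 = 294 + 21574 = 21868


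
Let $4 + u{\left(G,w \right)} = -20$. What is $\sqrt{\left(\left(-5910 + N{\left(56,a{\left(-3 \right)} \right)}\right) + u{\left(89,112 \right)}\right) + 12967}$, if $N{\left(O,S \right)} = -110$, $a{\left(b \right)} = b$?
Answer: $\sqrt{6923} \approx 83.205$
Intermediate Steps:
$u{\left(G,w \right)} = -24$ ($u{\left(G,w \right)} = -4 - 20 = -24$)
$\sqrt{\left(\left(-5910 + N{\left(56,a{\left(-3 \right)} \right)}\right) + u{\left(89,112 \right)}\right) + 12967} = \sqrt{\left(\left(-5910 - 110\right) - 24\right) + 12967} = \sqrt{\left(-6020 - 24\right) + 12967} = \sqrt{-6044 + 12967} = \sqrt{6923}$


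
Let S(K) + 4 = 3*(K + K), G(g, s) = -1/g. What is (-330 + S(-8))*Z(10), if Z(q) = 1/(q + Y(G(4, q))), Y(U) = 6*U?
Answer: -764/17 ≈ -44.941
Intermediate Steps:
S(K) = -4 + 6*K (S(K) = -4 + 3*(K + K) = -4 + 3*(2*K) = -4 + 6*K)
Z(q) = 1/(-3/2 + q) (Z(q) = 1/(q + 6*(-1/4)) = 1/(q - 3/2) = 1/(-3/2 + q))
(-330 + S(-8))*Z(10) = (-330 + (-4 + 6*(-8)))*(2/(-3 + 2*10)) = (-330 + (-4 - 48))*(2/(-3 + 20)) = (-330 - 52)*(2/17) = -764/17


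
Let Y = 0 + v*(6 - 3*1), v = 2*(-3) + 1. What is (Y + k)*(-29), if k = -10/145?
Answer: 437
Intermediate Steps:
v = -5 (v = -6 + 1 = -5)
Y = -15 (Y = 0 - 5*(6 - 3*1) = 0 - 5*(6 - 3) = 0 - 5*3 = 0 - 15 = -15)
k = -2/29 (k = -10*1/145 = -2/29 ≈ -0.068966)
(Y + k)*(-29) = (-15 - 2/29)*(-29) = -437/29*(-29) = 437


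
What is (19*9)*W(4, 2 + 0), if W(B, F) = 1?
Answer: 171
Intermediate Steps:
(19*9)*W(4, 2 + 0) = (19*9)*1 = 171*1 = 171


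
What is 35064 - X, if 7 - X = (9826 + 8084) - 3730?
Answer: 49237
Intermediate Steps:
X = -14173 (X = 7 - ((9826 + 8084) - 3730) = 7 - (17910 - 3730) = 7 - 1*14180 = 7 - 14180 = -14173)
35064 - X = 35064 - 1*(-14173) = 35064 + 14173 = 49237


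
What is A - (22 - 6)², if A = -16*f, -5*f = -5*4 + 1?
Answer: -1584/5 ≈ -316.80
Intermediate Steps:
f = 19/5 (f = -(-5*4 + 1)/5 = -(-20 + 1)/5 = -⅕*(-19) = 19/5 ≈ 3.8000)
A = -304/5 (A = -16*19/5 = -304/5 ≈ -60.800)
A - (22 - 6)² = -304/5 - (22 - 6)² = -304/5 - 1*16² = -304/5 - 1*256 = -304/5 - 256 = -1584/5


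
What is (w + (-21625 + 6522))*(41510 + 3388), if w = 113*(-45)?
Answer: -906400824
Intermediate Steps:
w = -5085
(w + (-21625 + 6522))*(41510 + 3388) = (-5085 + (-21625 + 6522))*(41510 + 3388) = (-5085 - 15103)*44898 = -20188*44898 = -906400824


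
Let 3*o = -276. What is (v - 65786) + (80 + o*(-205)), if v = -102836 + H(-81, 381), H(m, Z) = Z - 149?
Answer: -149450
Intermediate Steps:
o = -92 (o = (⅓)*(-276) = -92)
H(m, Z) = -149 + Z
v = -102604 (v = -102836 + (-149 + 381) = -102836 + 232 = -102604)
(v - 65786) + (80 + o*(-205)) = (-102604 - 65786) + (80 - 92*(-205)) = -168390 + (80 + 18860) = -168390 + 18940 = -149450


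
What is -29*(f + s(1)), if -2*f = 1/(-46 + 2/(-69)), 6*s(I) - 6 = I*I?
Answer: -650731/19056 ≈ -34.148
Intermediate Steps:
s(I) = 1 + I²/6 (s(I) = 1 + (I*I)/6 = 1 + I²/6)
f = 69/6352 (f = -1/(2*(-46 + 2/(-69))) = -1/(2*(-46 + 2*(-1/69))) = -1/(2*(-46 - 2/69)) = -1/(2*(-3176/69)) = -½*(-69/3176) = 69/6352 ≈ 0.010863)
-29*(f + s(1)) = -29*(69/6352 + (1 + (⅙)*1²)) = -29*(69/6352 + (1 + (⅙)*1)) = -29*(69/6352 + (1 + ⅙)) = -29*(69/6352 + 7/6) = -29*22439/19056 = -650731/19056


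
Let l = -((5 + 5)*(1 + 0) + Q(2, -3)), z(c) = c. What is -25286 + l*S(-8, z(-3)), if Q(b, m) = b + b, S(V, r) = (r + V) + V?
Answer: -25020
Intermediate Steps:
S(V, r) = r + 2*V (S(V, r) = (V + r) + V = r + 2*V)
Q(b, m) = 2*b
l = -14 (l = -((5 + 5)*(1 + 0) + 2*2) = -(10*1 + 4) = -(10 + 4) = -1*14 = -14)
-25286 + l*S(-8, z(-3)) = -25286 - 14*(-3 + 2*(-8)) = -25286 - 14*(-3 - 16) = -25286 - 14*(-19) = -25286 + 266 = -25020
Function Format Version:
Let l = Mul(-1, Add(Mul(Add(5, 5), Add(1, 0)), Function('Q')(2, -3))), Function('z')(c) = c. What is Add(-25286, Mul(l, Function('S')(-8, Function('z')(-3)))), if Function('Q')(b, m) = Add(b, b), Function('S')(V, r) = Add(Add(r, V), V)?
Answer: -25020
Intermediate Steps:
Function('S')(V, r) = Add(r, Mul(2, V)) (Function('S')(V, r) = Add(Add(V, r), V) = Add(r, Mul(2, V)))
Function('Q')(b, m) = Mul(2, b)
l = -14 (l = Mul(-1, Add(Mul(Add(5, 5), Add(1, 0)), Mul(2, 2))) = Mul(-1, Add(Mul(10, 1), 4)) = Mul(-1, Add(10, 4)) = Mul(-1, 14) = -14)
Add(-25286, Mul(l, Function('S')(-8, Function('z')(-3)))) = Add(-25286, Mul(-14, Add(-3, Mul(2, -8)))) = Add(-25286, Mul(-14, Add(-3, -16))) = Add(-25286, Mul(-14, -19)) = Add(-25286, 266) = -25020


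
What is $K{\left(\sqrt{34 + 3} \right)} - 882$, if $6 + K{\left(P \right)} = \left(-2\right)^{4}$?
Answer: $-872$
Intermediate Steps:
$K{\left(P \right)} = 10$ ($K{\left(P \right)} = -6 + \left(-2\right)^{4} = -6 + 16 = 10$)
$K{\left(\sqrt{34 + 3} \right)} - 882 = 10 - 882 = -872$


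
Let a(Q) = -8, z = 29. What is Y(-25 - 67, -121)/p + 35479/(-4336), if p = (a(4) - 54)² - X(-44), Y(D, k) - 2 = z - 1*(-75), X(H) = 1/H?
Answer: -5980588519/733378032 ≈ -8.1548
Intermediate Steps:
Y(D, k) = 106 (Y(D, k) = 2 + (29 - 1*(-75)) = 2 + (29 + 75) = 2 + 104 = 106)
p = 169137/44 (p = (-8 - 54)² - 1/(-44) = (-62)² - 1*(-1/44) = 3844 + 1/44 = 169137/44 ≈ 3844.0)
Y(-25 - 67, -121)/p + 35479/(-4336) = 106/(169137/44) + 35479/(-4336) = 106*(44/169137) + 35479*(-1/4336) = 4664/169137 - 35479/4336 = -5980588519/733378032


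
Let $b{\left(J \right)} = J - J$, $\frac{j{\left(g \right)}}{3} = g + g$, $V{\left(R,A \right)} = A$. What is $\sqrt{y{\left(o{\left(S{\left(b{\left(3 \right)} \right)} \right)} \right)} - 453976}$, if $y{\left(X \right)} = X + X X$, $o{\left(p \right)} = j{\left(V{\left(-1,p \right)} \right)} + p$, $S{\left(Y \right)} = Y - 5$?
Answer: $i \sqrt{452786} \approx 672.89 i$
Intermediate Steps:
$j{\left(g \right)} = 6 g$ ($j{\left(g \right)} = 3 \left(g + g\right) = 3 \cdot 2 g = 6 g$)
$b{\left(J \right)} = 0$
$S{\left(Y \right)} = -5 + Y$
$o{\left(p \right)} = 7 p$ ($o{\left(p \right)} = 6 p + p = 7 p$)
$y{\left(X \right)} = X + X^{2}$
$\sqrt{y{\left(o{\left(S{\left(b{\left(3 \right)} \right)} \right)} \right)} - 453976} = \sqrt{7 \left(-5 + 0\right) \left(1 + 7 \left(-5 + 0\right)\right) - 453976} = \sqrt{7 \left(-5\right) \left(1 + 7 \left(-5\right)\right) - 453976} = \sqrt{- 35 \left(1 - 35\right) - 453976} = \sqrt{\left(-35\right) \left(-34\right) - 453976} = \sqrt{1190 - 453976} = \sqrt{-452786} = i \sqrt{452786}$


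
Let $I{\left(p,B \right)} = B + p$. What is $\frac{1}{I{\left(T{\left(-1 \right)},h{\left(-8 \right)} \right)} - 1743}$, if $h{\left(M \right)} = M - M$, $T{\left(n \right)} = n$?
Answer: $- \frac{1}{1744} \approx -0.00057339$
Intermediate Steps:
$h{\left(M \right)} = 0$
$\frac{1}{I{\left(T{\left(-1 \right)},h{\left(-8 \right)} \right)} - 1743} = \frac{1}{\left(0 - 1\right) - 1743} = \frac{1}{-1 - 1743} = \frac{1}{-1744} = - \frac{1}{1744}$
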